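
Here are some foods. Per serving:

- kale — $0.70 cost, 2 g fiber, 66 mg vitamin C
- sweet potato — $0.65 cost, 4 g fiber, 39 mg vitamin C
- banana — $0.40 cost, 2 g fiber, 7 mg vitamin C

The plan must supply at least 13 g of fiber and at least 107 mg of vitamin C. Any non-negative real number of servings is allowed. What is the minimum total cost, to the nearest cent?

$2.11

Compare the cost at each extreme point of the feasible region.
kale only: max(13/2, 107/66) = 6.5 servings → $4.55.
sweet potato only: max(13/4, 107/39) = 3.25 servings → $2.11.
banana only: max(13/2, 107/7) = 15.29 servings → $6.11.
kale + sweet potato: the both-tight solution has a negative serving — not a feasible corner.
kale + banana with both tight: 1.042 servings and 5.458 servings → $2.91.
sweet potato + banana with both tight: 2.46 servings and 1.58 servings → $2.23.
So the least-cost plan costs $2.11.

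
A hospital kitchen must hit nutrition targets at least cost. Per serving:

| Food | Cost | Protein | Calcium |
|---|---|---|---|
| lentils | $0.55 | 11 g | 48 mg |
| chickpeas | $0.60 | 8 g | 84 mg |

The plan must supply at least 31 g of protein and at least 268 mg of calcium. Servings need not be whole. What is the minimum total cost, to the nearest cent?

With two linear requirements the optimum uses one or two foods; enumerate the corners.
lentils only: max(31/11, 268/48) = 5.583 servings → $3.07.
chickpeas only: max(31/8, 268/84) = 3.875 servings → $2.33.
lentils + chickpeas with both tight: 0.8519 servings and 2.704 servings → $2.09.
The minimum over all feasible corners is $2.09.

$2.09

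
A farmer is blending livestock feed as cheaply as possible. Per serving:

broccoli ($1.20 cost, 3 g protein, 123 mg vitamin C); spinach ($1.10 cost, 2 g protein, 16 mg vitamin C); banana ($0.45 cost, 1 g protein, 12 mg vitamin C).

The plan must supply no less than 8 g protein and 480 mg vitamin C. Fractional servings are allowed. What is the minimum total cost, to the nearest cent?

$4.68

This is a tiny linear program; its minimum lies at a vertex of the feasible set. List the vertices and price them.
broccoli only: max(8/3, 480/123) = 3.902 servings → $4.68.
spinach only: max(8/2, 480/16) = 30 servings → $33.00.
banana only: max(8/1, 480/12) = 40 servings → $18.00.
broccoli + spinach with both targets exact would need a negative amount; discard.
broccoli + banana: intersection lies outside the first quadrant.
spinach + banana: the both-tight solution has a negative serving — not a feasible corner.
So the least-cost plan costs $4.68.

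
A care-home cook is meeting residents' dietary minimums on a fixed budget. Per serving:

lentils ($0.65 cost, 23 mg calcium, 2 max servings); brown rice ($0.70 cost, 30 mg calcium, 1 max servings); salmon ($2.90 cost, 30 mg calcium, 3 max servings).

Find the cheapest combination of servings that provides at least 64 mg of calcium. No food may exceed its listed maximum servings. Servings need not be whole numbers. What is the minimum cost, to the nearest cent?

$1.66

Cost per mg of calcium: brown rice $0.0233, lentils $0.0283, salmon $0.0967.
Take 1 serving of brown rice: +30.0 mg calcium for $0.70 (total $0.70, still need 34.0 mg).
Take 1.478 servings of lentils: +34.0 mg calcium for $0.96 (total $1.66, still need 0.0 mg).
Filling from the cheapest source first is optimal under one linear minimum: $1.66.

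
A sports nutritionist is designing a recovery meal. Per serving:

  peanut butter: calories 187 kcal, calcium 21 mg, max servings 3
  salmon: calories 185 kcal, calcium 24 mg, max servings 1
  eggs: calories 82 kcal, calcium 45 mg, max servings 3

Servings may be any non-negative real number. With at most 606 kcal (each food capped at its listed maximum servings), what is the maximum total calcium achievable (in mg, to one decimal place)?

Calcium per kcal: eggs 0.5488, salmon 0.1297, peanut butter 0.1123.
Take 3 servings of eggs: uses 246 kcal, +135.0 mg calcium (running total 135.0 mg).
Take 1 serving of salmon: uses 185 kcal, +24.0 mg calcium (running total 159.0 mg).
Take 0.9358 servings of peanut butter: uses 175 kcal, +19.7 mg calcium (running total 178.7 mg).
Greedy by best ratio exhausts the calories allowance optimally: 178.7 mg.

178.7 mg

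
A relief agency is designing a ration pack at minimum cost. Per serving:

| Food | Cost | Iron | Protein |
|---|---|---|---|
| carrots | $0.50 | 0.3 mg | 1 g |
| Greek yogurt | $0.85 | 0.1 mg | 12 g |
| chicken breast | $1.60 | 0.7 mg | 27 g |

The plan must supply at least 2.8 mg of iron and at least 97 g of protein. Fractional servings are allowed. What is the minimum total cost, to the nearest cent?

carrots only: max(2.8/0.3, 97/1) = 97 servings → $48.50.
Greek yogurt only: max(2.8/0.1, 97/12) = 28 servings → $23.80.
chicken breast only: max(2.8/0.7, 97/27) = 4 servings → $6.40.
carrots + Greek yogurt with both tight: 6.829 servings and 7.514 servings → $9.80.
carrots + chicken breast with both tight: 1.041 servings and 3.554 servings → $6.21.
Greek yogurt + chicken breast: the both-tight solution has a negative serving — not a feasible corner.
So the least-cost plan costs $6.21.

$6.21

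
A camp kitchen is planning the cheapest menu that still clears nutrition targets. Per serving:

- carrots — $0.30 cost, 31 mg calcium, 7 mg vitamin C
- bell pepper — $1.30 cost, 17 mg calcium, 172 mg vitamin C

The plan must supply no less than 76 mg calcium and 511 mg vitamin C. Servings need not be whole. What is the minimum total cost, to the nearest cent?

$4.07

Check every corner: each single food scaled to meet both minima, and each pair solved so both constraints bind.
carrots only: max(76/31, 511/7) = 73 servings → $21.90.
bell pepper only: max(76/17, 511/172) = 4.471 servings → $5.81.
carrots + bell pepper with both tight: 0.8412 servings and 2.937 servings → $4.07.
Cheapest feasible corner: $4.07.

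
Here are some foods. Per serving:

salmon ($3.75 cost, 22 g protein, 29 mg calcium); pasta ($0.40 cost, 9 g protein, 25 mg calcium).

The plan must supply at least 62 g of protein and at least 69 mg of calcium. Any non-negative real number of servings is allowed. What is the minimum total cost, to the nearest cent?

Minimising a linear cost over {protein ≥ 62, calcium ≥ 69, servings ≥ 0} — the optimum is at a vertex, using one or two foods.
salmon only: max(62/22, 69/29) = 2.818 servings → $10.57.
pasta only: max(62/9, 69/25) = 6.889 servings → $2.76.
salmon + pasta: intersection lies outside the first quadrant.
Cheapest feasible corner: $2.76.

$2.76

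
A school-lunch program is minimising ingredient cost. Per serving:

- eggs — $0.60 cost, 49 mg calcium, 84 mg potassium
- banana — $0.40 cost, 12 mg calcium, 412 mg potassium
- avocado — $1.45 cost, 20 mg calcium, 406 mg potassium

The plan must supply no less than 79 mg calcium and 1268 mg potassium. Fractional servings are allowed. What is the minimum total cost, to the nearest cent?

$1.70

The cheapest plan sits at a corner of the feasible region — with two constraints it uses at most two foods.
eggs only: max(79/49, 1268/84) = 15.1 servings → $9.06.
banana only: max(79/12, 1268/412) = 6.583 servings → $2.63.
avocado only: max(79/20, 1268/406) = 3.95 servings → $5.73.
eggs + banana with both tight: 0.9036 servings and 2.893 servings → $1.70.
eggs + avocado with both tight: 0.3686 servings and 3.047 servings → $4.64.
banana + avocado with both targets exact would need a negative amount; discard.
So the least-cost plan costs $1.70.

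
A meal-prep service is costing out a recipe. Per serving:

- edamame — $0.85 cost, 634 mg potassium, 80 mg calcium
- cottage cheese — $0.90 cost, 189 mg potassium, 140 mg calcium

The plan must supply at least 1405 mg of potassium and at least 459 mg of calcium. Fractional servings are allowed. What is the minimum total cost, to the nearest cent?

$3.45

edamame only: max(1405/634, 459/80) = 5.737 servings → $4.88.
cottage cheese only: max(1405/189, 459/140) = 7.434 servings → $6.69.
edamame + cottage cheese with both tight: 1.493 servings and 2.425 servings → $3.45.
Cheapest feasible corner: $3.45.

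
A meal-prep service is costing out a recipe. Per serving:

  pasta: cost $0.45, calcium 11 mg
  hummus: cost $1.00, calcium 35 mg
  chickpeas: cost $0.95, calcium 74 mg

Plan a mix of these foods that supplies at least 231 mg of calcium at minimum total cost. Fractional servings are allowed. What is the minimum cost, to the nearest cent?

$2.97

Cost per mg of calcium: chickpeas $0.0128, hummus $0.0286, pasta $0.0409.
With no serving limits, use only chickpeas: 231 mg / 74 mg = 3.122 servings × $0.95 = $2.97.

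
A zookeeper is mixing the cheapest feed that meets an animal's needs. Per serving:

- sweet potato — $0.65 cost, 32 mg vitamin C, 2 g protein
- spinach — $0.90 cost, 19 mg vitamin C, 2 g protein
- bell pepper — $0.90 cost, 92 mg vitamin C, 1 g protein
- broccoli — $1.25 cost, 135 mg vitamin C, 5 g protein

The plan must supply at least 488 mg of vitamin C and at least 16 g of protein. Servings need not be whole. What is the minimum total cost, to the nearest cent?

$4.52

sweet potato only: max(488/32, 16/2) = 15.25 servings → $9.91.
spinach only: max(488/19, 16/2) = 25.68 servings → $23.12.
bell pepper only: max(488/92, 16/1) = 16 servings → $14.40.
broccoli only: max(488/135, 16/5) = 3.615 servings → $4.52.
sweet potato + spinach: the both-tight solution has a negative serving — not a feasible corner.
sweet potato + bell pepper with both tight: 6.474 servings and 3.053 servings → $6.96.
sweet potato + broccoli: intersection lies outside the first quadrant.
spinach + bell pepper with both tight: 5.964 servings and 4.073 servings → $9.03.
spinach + broccoli with both targets exact would need a negative amount; discard.
bell pepper + broccoli with both tight: 0.8615 servings and 3.028 servings → $4.56.
Cheapest feasible corner: $4.52.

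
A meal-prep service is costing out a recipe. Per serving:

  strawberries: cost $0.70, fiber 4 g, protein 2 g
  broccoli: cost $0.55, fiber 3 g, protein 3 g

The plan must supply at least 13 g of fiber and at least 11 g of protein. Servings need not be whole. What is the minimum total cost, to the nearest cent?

$2.35

The cheapest plan sits at a corner of the feasible region — with two constraints it uses at most two foods.
strawberries only: max(13/4, 11/2) = 5.5 servings → $3.85.
broccoli only: max(13/3, 11/3) = 4.333 servings → $2.38.
strawberries + broccoli with both tight: 1 serving and 3 servings → $2.35.
The minimum over all feasible corners is $2.35.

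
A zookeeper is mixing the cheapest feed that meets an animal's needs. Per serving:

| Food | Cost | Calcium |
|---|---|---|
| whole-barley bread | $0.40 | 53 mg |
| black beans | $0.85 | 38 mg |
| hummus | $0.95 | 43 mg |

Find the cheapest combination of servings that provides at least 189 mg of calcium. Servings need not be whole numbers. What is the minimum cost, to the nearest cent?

$1.43

Cost per mg of calcium: whole-barley bread $0.0075, hummus $0.0221, black beans $0.0224.
With no serving limits, use only whole-barley bread: 189 mg / 53 mg = 3.566 servings × $0.40 = $1.43.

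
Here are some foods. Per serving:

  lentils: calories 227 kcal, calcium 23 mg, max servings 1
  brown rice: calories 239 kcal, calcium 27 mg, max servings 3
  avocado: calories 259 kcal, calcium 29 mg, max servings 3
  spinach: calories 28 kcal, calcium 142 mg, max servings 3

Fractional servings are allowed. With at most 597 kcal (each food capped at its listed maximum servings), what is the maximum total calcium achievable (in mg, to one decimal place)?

484.0 mg

Calcium per kcal: spinach 5.071, brown rice 0.113, avocado 0.112, lentils 0.1013.
Take 3 servings of spinach: uses 84 kcal, +426.0 mg calcium (running total 426.0 mg).
Take 2.146 servings of brown rice: uses 513 kcal, +58.0 mg calcium (running total 484.0 mg).
Filling greedily by calcium-per-kcal is optimal for one linear limit, giving 484.0 mg.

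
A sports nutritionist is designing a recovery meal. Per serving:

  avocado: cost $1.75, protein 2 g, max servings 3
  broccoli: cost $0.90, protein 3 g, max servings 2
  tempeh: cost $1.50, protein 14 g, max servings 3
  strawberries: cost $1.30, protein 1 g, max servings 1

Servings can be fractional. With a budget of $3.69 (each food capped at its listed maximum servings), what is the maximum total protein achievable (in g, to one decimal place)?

Protein per dollar: tempeh 9.333, broccoli 3.333, avocado 1.143, strawberries 0.7692.
Take 2.46 servings of tempeh: spends $3.69, +34.4 g protein (running total 34.4 g).
Filling greedily by protein-per-dollar is optimal for one linear limit, giving 34.4 g.

34.4 g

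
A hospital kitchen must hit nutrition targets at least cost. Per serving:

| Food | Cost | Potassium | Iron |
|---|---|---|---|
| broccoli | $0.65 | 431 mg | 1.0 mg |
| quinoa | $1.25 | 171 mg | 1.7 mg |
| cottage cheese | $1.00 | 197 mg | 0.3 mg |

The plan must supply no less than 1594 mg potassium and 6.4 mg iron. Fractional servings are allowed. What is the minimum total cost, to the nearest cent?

$4.16

This is a tiny linear program; its minimum lies at a vertex of the feasible set. List the vertices and price them.
broccoli only: max(1594/431, 6.4/1.0) = 6.4 servings → $4.16.
quinoa only: max(1594/171, 6.4/1.7) = 9.322 servings → $11.65.
cottage cheese only: max(1594/197, 6.4/0.3) = 21.33 servings → $21.33.
broccoli + quinoa with both tight: 2.876 servings and 2.073 servings → $4.46.
broccoli + cottage cheese: intersection lies outside the first quadrant.
quinoa + cottage cheese with both tight: 2.76 servings and 5.696 servings → $9.15.
So the least-cost plan costs $4.16.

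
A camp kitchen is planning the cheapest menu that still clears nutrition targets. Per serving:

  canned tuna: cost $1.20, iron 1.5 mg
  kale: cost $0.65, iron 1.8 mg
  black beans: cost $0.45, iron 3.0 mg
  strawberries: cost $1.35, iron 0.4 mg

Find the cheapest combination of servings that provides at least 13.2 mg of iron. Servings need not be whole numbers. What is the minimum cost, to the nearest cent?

$1.98

Cost per mg of iron: black beans $0.1500, kale $0.3611, canned tuna $0.8000, strawberries $3.3750.
With no serving limits, use only black beans: 13.2 mg / 3.0 mg = 4.4 servings × $0.45 = $1.98.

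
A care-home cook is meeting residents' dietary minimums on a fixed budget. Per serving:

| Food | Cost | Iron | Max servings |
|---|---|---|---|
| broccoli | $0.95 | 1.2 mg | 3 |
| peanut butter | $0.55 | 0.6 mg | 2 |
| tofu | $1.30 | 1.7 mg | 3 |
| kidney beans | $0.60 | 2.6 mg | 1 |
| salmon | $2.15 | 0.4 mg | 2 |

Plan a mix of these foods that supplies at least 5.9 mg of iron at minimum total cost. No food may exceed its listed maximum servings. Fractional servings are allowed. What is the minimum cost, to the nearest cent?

Cost per mg of iron: kidney beans $0.2308, tofu $0.7647, broccoli $0.7917, peanut butter $0.9167, salmon $5.3750.
Take 1 serving of kidney beans: +2.6 mg iron for $0.60 (total $0.60, still need 3.3 mg).
Take 1.941 servings of tofu: +3.3 mg iron for $2.52 (total $3.12, still need 0.0 mg).
Filling from the cheapest source first is optimal under one linear minimum: $3.12.

$3.12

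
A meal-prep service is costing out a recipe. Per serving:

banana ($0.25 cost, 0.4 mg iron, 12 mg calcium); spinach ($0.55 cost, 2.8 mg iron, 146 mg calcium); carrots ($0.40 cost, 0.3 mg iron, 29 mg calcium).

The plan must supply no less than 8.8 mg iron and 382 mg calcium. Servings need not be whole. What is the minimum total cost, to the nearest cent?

$1.73

For a min-cost LP with two ≥-constraints, a basic feasible solution has at most two positive variables.
banana only: max(8.8/0.4, 382/12) = 31.83 servings → $7.96.
spinach only: max(8.8/2.8, 382/146) = 3.143 servings → $1.73.
carrots only: max(8.8/0.3, 382/29) = 29.33 servings → $11.73.
banana + spinach with both tight: 8.677 servings and 1.903 servings → $3.22.
banana + carrots with both tight: 17.57 servings and 5.9 servings → $6.75.
spinach + carrots: the both-tight solution has a negative serving — not a feasible corner.
The minimum over all feasible corners is $1.73.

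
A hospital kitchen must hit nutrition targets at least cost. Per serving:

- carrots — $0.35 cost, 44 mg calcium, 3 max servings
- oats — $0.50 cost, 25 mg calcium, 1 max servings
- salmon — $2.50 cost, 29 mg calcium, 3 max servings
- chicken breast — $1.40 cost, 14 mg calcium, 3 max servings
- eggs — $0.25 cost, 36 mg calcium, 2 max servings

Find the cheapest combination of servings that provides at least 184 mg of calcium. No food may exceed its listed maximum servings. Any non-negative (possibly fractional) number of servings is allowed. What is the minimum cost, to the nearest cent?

Cost per mg of calcium: eggs $0.0069, carrots $0.0080, oats $0.0200, salmon $0.0862, chicken breast $0.1000.
Take 2 servings of eggs: +72.0 mg calcium for $0.50 (total $0.50, still need 112.0 mg).
Take 2.545 servings of carrots: +112.0 mg calcium for $0.89 (total $1.39, still need 0.0 mg).
Greedy by cheapest-per-mg is optimal for a single linear constraint, so the minimum cost is $1.39.

$1.39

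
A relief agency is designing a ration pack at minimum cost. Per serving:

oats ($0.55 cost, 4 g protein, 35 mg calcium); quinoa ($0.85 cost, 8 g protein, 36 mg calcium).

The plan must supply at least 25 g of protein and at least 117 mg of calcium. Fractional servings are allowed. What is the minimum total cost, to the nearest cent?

At the optimum either one food covers both requirements or two foods hit both targets exactly; no other combination can be cheaper.
oats only: max(25/4, 117/35) = 6.25 servings → $3.44.
quinoa only: max(25/8, 117/36) = 3.25 servings → $2.76.
oats + quinoa with both tight: 0.2647 servings and 2.993 servings → $2.69.
So the least-cost plan costs $2.69.

$2.69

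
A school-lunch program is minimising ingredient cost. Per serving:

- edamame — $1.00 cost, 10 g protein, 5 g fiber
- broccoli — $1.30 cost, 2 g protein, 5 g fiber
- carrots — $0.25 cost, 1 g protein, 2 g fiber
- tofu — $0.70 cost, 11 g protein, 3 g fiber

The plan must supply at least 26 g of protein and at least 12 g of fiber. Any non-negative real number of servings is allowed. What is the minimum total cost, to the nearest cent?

$2.18

An LP optimum is at a vertex; with two nutrient constraints at most two foods are used. Check each candidate.
edamame only: max(26/10, 12/5) = 2.6 servings → $2.60.
broccoli only: max(26/2, 12/5) = 13 servings → $16.90.
carrots only: max(26/1, 12/2) = 26 servings → $6.50.
tofu only: max(26/11, 12/3) = 4 servings → $2.80.
edamame + broccoli: the both-tight solution has a negative serving — not a feasible corner.
edamame + carrots: the both-tight solution has a negative serving — not a feasible corner.
edamame + tofu with both tight: 2.16 servings and 0.4 servings → $2.44.
broccoli + carrots: intersection lies outside the first quadrant.
broccoli + tofu with both tight: 1.102 servings and 2.163 servings → $2.95.
carrots + tofu with both tight: 2.842 servings and 2.105 servings → $2.18.
Cheapest feasible corner: $2.18.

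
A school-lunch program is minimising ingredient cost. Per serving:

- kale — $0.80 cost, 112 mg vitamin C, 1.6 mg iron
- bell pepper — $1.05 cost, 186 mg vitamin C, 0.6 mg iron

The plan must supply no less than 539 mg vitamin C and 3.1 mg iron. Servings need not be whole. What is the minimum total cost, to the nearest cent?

This is a tiny linear program; its minimum lies at a vertex of the feasible set. List the vertices and price them.
kale only: max(539/112, 3.1/1.6) = 4.812 servings → $3.85.
bell pepper only: max(539/186, 3.1/0.6) = 5.167 servings → $5.42.
kale + bell pepper with both tight: 1.099 servings and 2.236 servings → $3.23.
So the least-cost plan costs $3.23.

$3.23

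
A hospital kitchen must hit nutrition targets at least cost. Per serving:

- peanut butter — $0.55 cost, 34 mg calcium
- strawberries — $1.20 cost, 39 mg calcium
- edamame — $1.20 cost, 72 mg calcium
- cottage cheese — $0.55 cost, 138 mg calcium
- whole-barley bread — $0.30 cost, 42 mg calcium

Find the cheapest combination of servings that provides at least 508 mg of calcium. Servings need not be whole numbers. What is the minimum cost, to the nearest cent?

$2.02

Cost per mg of calcium: cottage cheese $0.0040, whole-barley bread $0.0071, peanut butter $0.0162, edamame $0.0167, strawberries $0.0308.
With no serving limits, use only cottage cheese: 508 mg / 138 mg = 3.681 servings × $0.55 = $2.02.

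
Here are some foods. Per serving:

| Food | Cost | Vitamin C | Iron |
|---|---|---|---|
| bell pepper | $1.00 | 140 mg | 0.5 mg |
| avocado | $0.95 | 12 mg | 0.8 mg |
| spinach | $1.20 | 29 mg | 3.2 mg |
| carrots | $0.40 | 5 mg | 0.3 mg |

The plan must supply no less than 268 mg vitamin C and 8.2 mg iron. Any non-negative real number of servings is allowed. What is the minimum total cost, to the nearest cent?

$4.24

The cheapest plan sits at a corner of the feasible region — with two constraints it uses at most two foods.
bell pepper only: max(268/140, 8.2/0.5) = 16.4 servings → $16.40.
avocado only: max(268/12, 8.2/0.8) = 22.33 servings → $21.22.
spinach only: max(268/29, 8.2/3.2) = 9.241 servings → $11.09.
carrots only: max(268/5, 8.2/0.3) = 53.6 servings → $21.44.
bell pepper + avocado with both tight: 1.094 servings and 9.566 servings → $10.18.
bell pepper + spinach with both tight: 1.43 servings and 2.339 servings → $4.24.
bell pepper + carrots with both tight: 0.9975 servings and 25.67 servings → $11.27.
avocado + spinach: intersection lies outside the first quadrant.
avocado + carrots: the both-tight solution has a negative serving — not a feasible corner.
spinach + carrots: intersection lies outside the first quadrant.
The minimum over all feasible corners is $4.24.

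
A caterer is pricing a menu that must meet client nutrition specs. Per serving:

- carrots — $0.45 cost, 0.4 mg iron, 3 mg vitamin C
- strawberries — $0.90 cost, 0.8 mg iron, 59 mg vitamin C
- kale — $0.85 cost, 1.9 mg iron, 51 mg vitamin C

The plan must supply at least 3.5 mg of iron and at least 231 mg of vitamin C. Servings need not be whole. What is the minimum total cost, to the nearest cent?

A basic optimal solution has at most two foods positive. Try each food alone and each pair with both targets met exactly.
carrots only: max(3.5/0.4, 231/3) = 77 servings → $34.65.
strawberries only: max(3.5/0.8, 231/59) = 4.375 servings → $3.94.
kale only: max(3.5/1.9, 231/51) = 4.529 servings → $3.85.
carrots + strawberries with both tight: 1.024 servings and 3.863 servings → $3.94.
carrots + kale: intersection lies outside the first quadrant.
strawberries + kale with both tight: 3.652 servings and 0.3043 servings → $3.55.
The minimum over all feasible corners is $3.55.

$3.55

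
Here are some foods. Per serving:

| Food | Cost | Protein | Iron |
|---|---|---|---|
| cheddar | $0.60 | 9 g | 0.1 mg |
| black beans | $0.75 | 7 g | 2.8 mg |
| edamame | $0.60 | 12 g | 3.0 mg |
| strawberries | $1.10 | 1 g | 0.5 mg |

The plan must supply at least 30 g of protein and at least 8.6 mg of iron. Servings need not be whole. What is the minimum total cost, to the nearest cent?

cheddar only: max(30/9, 8.6/0.1) = 86 servings → $51.60.
black beans only: max(30/7, 8.6/2.8) = 4.286 servings → $3.21.
edamame only: max(30/12, 8.6/3.0) = 2.867 servings → $1.72.
strawberries only: max(30/1, 8.6/0.5) = 30 servings → $33.00.
cheddar + black beans with both tight: 0.9714 servings and 3.037 servings → $2.86.
cheddar + edamame: the both-tight solution has a negative serving — not a feasible corner.
cheddar + strawberries with both tight: 1.455 servings and 16.91 servings → $19.47.
black beans + edamame with both tight: 1.048 servings and 1.889 servings → $1.92.
black beans + strawberries: the both-tight solution has a negative serving — not a feasible corner.
edamame + strawberries with both tight: 2.133 servings and 4.4 servings → $6.12.
The minimum over all feasible corners is $1.72.

$1.72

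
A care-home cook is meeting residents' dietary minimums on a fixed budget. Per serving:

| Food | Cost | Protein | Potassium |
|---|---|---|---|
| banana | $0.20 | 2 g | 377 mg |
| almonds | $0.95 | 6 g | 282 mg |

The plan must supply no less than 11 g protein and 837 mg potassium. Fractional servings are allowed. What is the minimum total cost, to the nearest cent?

$1.10

banana only: max(11/2, 837/377) = 5.5 servings → $1.10.
almonds only: max(11/6, 837/282) = 2.968 servings → $2.82.
banana + almonds with both tight: 1.131 servings and 1.456 servings → $1.61.
So the least-cost plan costs $1.10.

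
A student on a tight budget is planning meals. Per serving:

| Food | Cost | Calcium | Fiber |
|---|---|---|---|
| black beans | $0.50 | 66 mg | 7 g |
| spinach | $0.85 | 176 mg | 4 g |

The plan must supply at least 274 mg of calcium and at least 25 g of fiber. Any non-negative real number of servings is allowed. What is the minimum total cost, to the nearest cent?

$1.94

black beans only: max(274/66, 25/7) = 4.152 servings → $2.08.
spinach only: max(274/176, 25/4) = 6.25 servings → $5.31.
black beans + spinach with both tight: 3.413 servings and 0.2769 servings → $1.94.
So the least-cost plan costs $1.94.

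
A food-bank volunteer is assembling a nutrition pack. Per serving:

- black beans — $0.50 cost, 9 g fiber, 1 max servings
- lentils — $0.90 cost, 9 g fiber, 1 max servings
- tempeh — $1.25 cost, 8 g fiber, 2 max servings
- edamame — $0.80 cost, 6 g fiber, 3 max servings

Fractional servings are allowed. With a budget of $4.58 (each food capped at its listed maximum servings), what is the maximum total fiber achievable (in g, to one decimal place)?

41.0 g

Fiber per dollar: black beans 18, lentils 10, edamame 7.5, tempeh 6.4.
Take 1 serving of black beans: spends $0.50, +9.0 g fiber (running total 9.0 g).
Take 1 serving of lentils: spends $0.90, +9.0 g fiber (running total 18.0 g).
Take 3 servings of edamame: spends $2.40, +18.0 g fiber (running total 36.0 g).
Take 0.624 servings of tempeh: spends $0.78, +5.0 g fiber (running total 41.0 g).
Greedy by best ratio exhausts the cost allowance optimally: 41.0 g.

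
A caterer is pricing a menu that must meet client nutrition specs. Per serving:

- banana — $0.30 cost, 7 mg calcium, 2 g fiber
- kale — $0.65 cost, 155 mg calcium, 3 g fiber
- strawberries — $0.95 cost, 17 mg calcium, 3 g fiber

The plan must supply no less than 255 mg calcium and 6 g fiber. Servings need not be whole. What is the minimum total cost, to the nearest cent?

Minimising a linear cost over {calcium ≥ 255, fiber ≥ 6, servings ≥ 0} — the optimum is at a vertex, using one or two foods.
banana only: max(255/7, 6/2) = 36.43 servings → $10.93.
kale only: max(255/155, 6/3) = 2 servings → $1.30.
strawberries only: max(255/17, 6/3) = 15 servings → $14.25.
banana + kale with both tight: 0.5709 servings and 1.619 servings → $1.22.
banana + strawberries: intersection lies outside the first quadrant.
kale + strawberries with both tight: 1.601 servings and 0.3986 servings → $1.42.
So the least-cost plan costs $1.22.

$1.22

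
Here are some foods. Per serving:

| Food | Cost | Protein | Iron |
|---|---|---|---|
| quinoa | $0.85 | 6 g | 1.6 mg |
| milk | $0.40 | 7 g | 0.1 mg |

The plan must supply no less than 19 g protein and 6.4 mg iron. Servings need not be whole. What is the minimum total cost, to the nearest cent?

A basic optimal solution has at most two foods positive. Try each food alone and each pair with both targets met exactly.
quinoa only: max(19/6, 6.4/1.6) = 4 servings → $3.40.
milk only: max(19/7, 6.4/0.1) = 64 servings → $25.60.
quinoa + milk: intersection lies outside the first quadrant.
So the least-cost plan costs $3.40.

$3.40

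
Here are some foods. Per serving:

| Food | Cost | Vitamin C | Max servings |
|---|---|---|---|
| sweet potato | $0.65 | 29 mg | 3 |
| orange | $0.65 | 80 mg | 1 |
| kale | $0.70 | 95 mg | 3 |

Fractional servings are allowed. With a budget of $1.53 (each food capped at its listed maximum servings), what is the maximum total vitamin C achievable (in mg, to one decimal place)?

207.6 mg

Vitamin C per dollar: kale 135.7, orange 123.1, sweet potato 44.62.
Take 2.186 servings of kale: spends $1.53, +207.6 mg vitamin C (running total 207.6 mg).
Greedy by best ratio exhausts the cost allowance optimally: 207.6 mg.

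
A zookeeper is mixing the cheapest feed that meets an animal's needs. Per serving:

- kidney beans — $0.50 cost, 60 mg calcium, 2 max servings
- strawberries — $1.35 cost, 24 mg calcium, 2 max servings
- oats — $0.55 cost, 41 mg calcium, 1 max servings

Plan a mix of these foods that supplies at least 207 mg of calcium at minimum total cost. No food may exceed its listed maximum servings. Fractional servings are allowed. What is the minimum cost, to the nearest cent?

$4.14

Cost per mg of calcium: kidney beans $0.0083, oats $0.0134, strawberries $0.0563.
Take 2 servings of kidney beans: +120.0 mg calcium for $1.00 (total $1.00, still need 87.0 mg).
Take 1 serving of oats: +41.0 mg calcium for $0.55 (total $1.55, still need 46.0 mg).
Take 1.917 servings of strawberries: +46.0 mg calcium for $2.59 (total $4.14, still need 0.0 mg).
Filling from the cheapest source first is optimal under one linear minimum: $4.14.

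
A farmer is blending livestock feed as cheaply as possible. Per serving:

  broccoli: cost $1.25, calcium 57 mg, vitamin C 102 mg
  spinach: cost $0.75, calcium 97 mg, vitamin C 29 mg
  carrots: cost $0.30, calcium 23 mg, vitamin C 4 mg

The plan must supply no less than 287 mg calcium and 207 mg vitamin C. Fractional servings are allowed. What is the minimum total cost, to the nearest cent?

$3.37

A basic optimal solution has at most two foods positive. Try each food alone and each pair with both targets met exactly.
broccoli only: max(287/57, 207/102) = 5.035 servings → $6.29.
spinach only: max(287/97, 207/29) = 7.138 servings → $5.35.
carrots only: max(287/23, 207/4) = 51.75 servings → $15.53.
broccoli + spinach with both tight: 1.427 servings and 2.12 servings → $3.37.
broccoli + carrots with both tight: 1.706 servings and 8.251 servings → $4.61.
spinach + carrots with both targets exact would need a negative amount; discard.
Cheapest feasible corner: $3.37.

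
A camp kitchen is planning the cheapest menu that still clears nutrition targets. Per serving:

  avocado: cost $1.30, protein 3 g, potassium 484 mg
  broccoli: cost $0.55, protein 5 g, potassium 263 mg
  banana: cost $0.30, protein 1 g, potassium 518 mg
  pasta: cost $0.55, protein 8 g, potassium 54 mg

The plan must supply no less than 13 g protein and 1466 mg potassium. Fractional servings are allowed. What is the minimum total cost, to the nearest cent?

avocado only: max(13/3, 1466/484) = 4.333 servings → $5.63.
broccoli only: max(13/5, 1466/263) = 5.574 servings → $3.07.
banana only: max(13/1, 1466/518) = 13 servings → $3.90.
pasta only: max(13/8, 1466/54) = 27.15 servings → $14.93.
avocado + broccoli with both tight: 2.398 servings and 1.161 servings → $3.76.
avocado + banana: intersection lies outside the first quadrant.
avocado + pasta with both tight: 2.972 servings and 0.5105 servings → $4.14.
broccoli + banana with both tight: 2.264 servings and 1.681 servings → $1.75.
broccoli + pasta: intersection lies outside the first quadrant.
banana + pasta with both tight: 2.696 servings and 1.288 servings → $1.52.
So the least-cost plan costs $1.52.

$1.52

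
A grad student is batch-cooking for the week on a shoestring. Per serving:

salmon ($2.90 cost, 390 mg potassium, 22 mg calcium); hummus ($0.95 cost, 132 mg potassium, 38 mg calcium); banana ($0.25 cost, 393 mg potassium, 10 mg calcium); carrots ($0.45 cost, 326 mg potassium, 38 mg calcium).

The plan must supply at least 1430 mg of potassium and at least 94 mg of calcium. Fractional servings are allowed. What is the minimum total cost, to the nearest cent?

$1.38

At the optimum either one food covers both requirements or two foods hit both targets exactly; no other combination can be cheaper.
salmon only: max(1430/390, 94/22) = 4.273 servings → $12.39.
hummus only: max(1430/132, 94/38) = 10.83 servings → $10.29.
banana only: max(1430/393, 94/10) = 9.4 servings → $2.35.
carrots only: max(1430/326, 94/38) = 4.387 servings → $1.97.
salmon + hummus with both tight: 3.519 servings and 0.4364 servings → $10.62.
salmon + banana: the both-tight solution has a negative serving — not a feasible corner.
salmon + carrots with both tight: 3.098 servings and 0.6799 servings → $9.29.
hummus + banana with both tight: 1.663 servings and 3.08 servings → $2.35.
hummus + carrots: the both-tight solution has a negative serving — not a feasible corner.
banana + carrots with both tight: 2.03 servings and 1.94 servings → $1.38.
So the least-cost plan costs $1.38.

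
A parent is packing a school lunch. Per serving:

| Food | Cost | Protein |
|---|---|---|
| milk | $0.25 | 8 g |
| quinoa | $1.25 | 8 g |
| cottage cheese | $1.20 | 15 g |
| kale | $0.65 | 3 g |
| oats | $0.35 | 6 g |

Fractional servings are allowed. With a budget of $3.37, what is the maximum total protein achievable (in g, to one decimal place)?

Protein per dollar: milk 32, oats 17.14, cottage cheese 12.5, quinoa 6.4, kale 4.615.
With no serving limits, spend the whole cost allowance on milk: $3.37 / $0.25 × 8 g = 107.8 g.

107.8 g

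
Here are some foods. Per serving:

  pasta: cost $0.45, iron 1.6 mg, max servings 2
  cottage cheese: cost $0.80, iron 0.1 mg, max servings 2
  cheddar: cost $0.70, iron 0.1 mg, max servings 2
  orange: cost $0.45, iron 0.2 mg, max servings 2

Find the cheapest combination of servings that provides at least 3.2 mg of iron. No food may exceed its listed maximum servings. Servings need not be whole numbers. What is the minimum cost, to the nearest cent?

$0.90

Cost per mg of iron: pasta $0.2812, orange $2.2500, cheddar $7.0000, cottage cheese $8.0000.
Take 2 servings of pasta: +3.2 mg iron for $0.90 (total $0.90, still need 0.0 mg).
Filling from the cheapest source first is optimal under one linear minimum: $0.90.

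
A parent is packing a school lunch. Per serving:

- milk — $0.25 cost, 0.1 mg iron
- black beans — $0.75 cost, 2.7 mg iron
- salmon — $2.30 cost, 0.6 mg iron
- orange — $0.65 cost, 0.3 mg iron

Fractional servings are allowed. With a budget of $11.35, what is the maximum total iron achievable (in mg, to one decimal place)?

40.9 mg

Iron per dollar: black beans 3.6, orange 0.4615, milk 0.4, salmon 0.2609.
With no serving limits, spend the whole cost allowance on black beans: $11.35 / $0.75 × 2.7 mg = 40.9 mg.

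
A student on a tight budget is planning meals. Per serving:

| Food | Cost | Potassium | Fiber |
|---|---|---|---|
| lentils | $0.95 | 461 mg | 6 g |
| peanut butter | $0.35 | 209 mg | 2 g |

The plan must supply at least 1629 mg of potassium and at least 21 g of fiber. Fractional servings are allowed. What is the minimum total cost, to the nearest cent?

$3.33

An LP optimum is at a vertex; with two nutrient constraints at most two foods are used. Check each candidate.
lentils only: max(1629/461, 21/6) = 3.534 servings → $3.36.
peanut butter only: max(1629/209, 21/2) = 10.5 servings → $3.67.
lentils + peanut butter with both tight: 3.407 servings and 0.2801 servings → $3.33.
The minimum over all feasible corners is $3.33.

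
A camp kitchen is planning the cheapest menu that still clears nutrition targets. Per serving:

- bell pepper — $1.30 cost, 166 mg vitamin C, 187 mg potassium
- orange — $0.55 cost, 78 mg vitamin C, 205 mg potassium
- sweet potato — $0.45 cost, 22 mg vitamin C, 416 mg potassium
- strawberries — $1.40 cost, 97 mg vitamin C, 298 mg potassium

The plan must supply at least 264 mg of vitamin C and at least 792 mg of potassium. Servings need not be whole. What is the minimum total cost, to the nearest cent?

Check every corner: each single food scaled to meet both minima, and each pair solved so both constraints bind.
bell pepper only: max(264/166, 792/187) = 4.235 servings → $5.51.
orange only: max(264/78, 792/205) = 3.863 servings → $2.12.
sweet potato only: max(264/22, 792/416) = 12 servings → $5.40.
strawberries only: max(264/97, 792/298) = 2.722 servings → $3.81.
bell pepper + orange with both targets exact would need a negative amount; discard.
bell pepper + sweet potato with both tight: 1.423 servings and 1.264 servings → $2.42.
bell pepper + strawberries with both tight: 0.05899 servings and 2.621 servings → $3.75.
orange + sweet potato with both tight: 3.307 servings and 0.274 servings → $1.94.
orange + strawberries with both tight: 0.5502 servings and 2.279 servings → $3.49.
sweet potato + strawberries: intersection lies outside the first quadrant.
The minimum over all feasible corners is $1.94.

$1.94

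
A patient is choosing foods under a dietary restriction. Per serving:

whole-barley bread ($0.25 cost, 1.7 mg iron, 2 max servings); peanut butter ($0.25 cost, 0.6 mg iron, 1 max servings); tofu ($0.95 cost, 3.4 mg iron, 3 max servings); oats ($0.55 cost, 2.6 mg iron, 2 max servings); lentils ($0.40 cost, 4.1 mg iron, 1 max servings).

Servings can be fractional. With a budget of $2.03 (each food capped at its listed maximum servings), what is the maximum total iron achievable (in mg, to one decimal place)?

12.8 mg

Iron per dollar: lentils 10.25, whole-barley bread 6.8, oats 4.727, tofu 3.579, peanut butter 2.4.
Take 1 serving of lentils: spends $0.40, +4.1 mg iron (running total 4.1 mg).
Take 2 servings of whole-barley bread: spends $0.50, +3.4 mg iron (running total 7.5 mg).
Take 2 servings of oats: spends $1.10, +5.2 mg iron (running total 12.7 mg).
Take 0.03158 servings of tofu: spends $0.03, +0.1 mg iron (running total 12.8 mg).
Greedy by best ratio exhausts the cost allowance optimally: 12.8 mg.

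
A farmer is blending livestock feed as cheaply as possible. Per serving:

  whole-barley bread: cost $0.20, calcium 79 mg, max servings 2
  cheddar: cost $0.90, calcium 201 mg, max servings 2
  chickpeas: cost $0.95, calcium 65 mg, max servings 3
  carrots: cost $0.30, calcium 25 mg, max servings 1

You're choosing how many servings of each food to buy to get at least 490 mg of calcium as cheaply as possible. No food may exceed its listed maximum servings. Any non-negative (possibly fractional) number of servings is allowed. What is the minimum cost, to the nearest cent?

Cost per mg of calcium: whole-barley bread $0.0025, cheddar $0.0045, carrots $0.0120, chickpeas $0.0146.
Take 2 servings of whole-barley bread: +158.0 mg calcium for $0.40 (total $0.40, still need 332.0 mg).
Take 1.652 servings of cheddar: +332.0 mg calcium for $1.49 (total $1.89, still need 0.0 mg).
Filling from the cheapest source first is optimal under one linear minimum: $1.89.

$1.89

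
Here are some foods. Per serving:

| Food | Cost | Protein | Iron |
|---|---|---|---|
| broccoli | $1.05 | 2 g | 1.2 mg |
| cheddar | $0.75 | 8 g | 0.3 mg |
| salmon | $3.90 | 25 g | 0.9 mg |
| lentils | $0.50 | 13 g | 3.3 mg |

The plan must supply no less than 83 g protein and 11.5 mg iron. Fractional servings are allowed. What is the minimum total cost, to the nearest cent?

$3.19

For a min-cost LP with two ≥-constraints, a basic feasible solution has at most two positive variables.
broccoli only: max(83/2, 11.5/1.2) = 41.5 servings → $43.58.
cheddar only: max(83/8, 11.5/0.3) = 38.33 servings → $28.75.
salmon only: max(83/25, 11.5/0.9) = 12.78 servings → $49.83.
lentils only: max(83/13, 11.5/3.3) = 6.385 servings → $3.19.
broccoli + cheddar with both tight: 7.456 servings and 8.511 servings → $14.21.
broccoli + salmon with both tight: 7.546 servings and 2.716 servings → $18.52.
broccoli + lentils: the both-tight solution has a negative serving — not a feasible corner.
cheddar + salmon: the both-tight solution has a negative serving — not a feasible corner.
cheddar + lentils with both tight: 5.529 servings and 2.982 servings → $5.64.
salmon + lentils with both tight: 1.757 servings and 3.006 servings → $8.36.
So the least-cost plan costs $3.19.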